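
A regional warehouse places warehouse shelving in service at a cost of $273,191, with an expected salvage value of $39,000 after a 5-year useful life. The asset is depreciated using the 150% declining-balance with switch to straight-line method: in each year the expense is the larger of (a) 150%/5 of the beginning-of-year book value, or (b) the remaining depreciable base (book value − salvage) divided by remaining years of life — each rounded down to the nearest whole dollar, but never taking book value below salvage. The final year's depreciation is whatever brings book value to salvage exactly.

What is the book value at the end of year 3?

Depreciable base = $273,191 − $39,000 = $234,191.
Year 1: DB = ⌊$273,191 × 150%/5⌋ = $81,957; SL = ⌊$234,191/5⌋ = $46,838 → take DB $81,957. Book value $191,234.
Year 2: DB = ⌊$191,234 × 150%/5⌋ = $57,370; SL = ⌊$152,234/4⌋ = $38,058 → take DB $57,370. Book value $133,864.
Year 3: DB = ⌊$133,864 × 150%/5⌋ = $40,159; SL = ⌊$94,864/3⌋ = $31,621 → take DB $40,159. Book value $93,705.

$93,705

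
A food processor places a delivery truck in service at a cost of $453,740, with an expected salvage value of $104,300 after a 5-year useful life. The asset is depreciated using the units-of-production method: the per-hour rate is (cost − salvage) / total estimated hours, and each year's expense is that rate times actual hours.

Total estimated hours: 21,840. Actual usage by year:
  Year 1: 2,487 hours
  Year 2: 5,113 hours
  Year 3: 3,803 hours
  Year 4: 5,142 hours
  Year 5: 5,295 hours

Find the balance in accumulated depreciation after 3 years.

Depreciable base = $453,740 − $104,300 = $349,440.
Rate = $349,440 / 21,840 hours = $16 per hour.
Year 1: 2,487 × $16 = $39,792. Book value $413,948.
Year 2: 5,113 × $16 = $81,808. Book value $332,140.
Year 3: 3,803 × $16 = $60,848. Book value $271,292.
Accumulated through year 3 = $453,740 − $271,292 = $182,448.

$182,448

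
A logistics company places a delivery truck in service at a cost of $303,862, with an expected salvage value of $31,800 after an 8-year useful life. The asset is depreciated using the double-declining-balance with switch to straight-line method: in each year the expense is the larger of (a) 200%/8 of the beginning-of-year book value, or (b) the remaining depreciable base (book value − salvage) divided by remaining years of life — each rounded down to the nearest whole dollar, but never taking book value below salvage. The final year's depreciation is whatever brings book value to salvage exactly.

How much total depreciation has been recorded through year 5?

Depreciable base = $303,862 − $31,800 = $272,062.
Year 1: DB = ⌊$303,862 × 200%/8⌋ = $75,965; SL = ⌊$272,062/8⌋ = $34,007 → take DB $75,965. Book value $227,897.
Year 2: DB = ⌊$227,897 × 200%/8⌋ = $56,974; SL = ⌊$196,097/7⌋ = $28,013 → take DB $56,974. Book value $170,923.
Year 3: DB = ⌊$170,923 × 200%/8⌋ = $42,730; SL = ⌊$139,123/6⌋ = $23,187 → take DB $42,730. Book value $128,193.
Year 4: DB = ⌊$128,193 × 200%/8⌋ = $32,048; SL = ⌊$96,393/5⌋ = $19,278 → take DB $32,048. Book value $96,145.
Year 5: DB = ⌊$96,145 × 200%/8⌋ = $24,036; SL = ⌊$64,345/4⌋ = $16,086 → take DB $24,036. Book value $72,109.
Accumulated through year 5 = $303,862 − $72,109 = $231,753.

$231,753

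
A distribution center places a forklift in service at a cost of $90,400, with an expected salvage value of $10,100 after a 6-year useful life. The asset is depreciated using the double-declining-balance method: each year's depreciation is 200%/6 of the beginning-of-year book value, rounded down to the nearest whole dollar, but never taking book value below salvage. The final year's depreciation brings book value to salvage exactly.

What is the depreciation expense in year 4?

Depreciable base = $90,400 − $10,100 = $80,300.
Year 1: ⌊$90,400 × 200%/6⌋ = $30,133. Book value $60,267.
Year 2: ⌊$60,267 × 200%/6⌋ = $20,089. Book value $40,178.
Year 3: ⌊$40,178 × 200%/6⌋ = $13,392. Book value $26,786.
Year 4: ⌊$26,786 × 200%/6⌋ = $8,928. Book value $17,858.

$8,928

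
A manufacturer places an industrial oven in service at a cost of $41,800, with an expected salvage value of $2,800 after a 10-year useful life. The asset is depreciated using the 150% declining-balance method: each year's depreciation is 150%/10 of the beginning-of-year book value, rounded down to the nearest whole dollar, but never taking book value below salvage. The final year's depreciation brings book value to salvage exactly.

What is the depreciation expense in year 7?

$2,364

Depreciable base = $41,800 − $2,800 = $39,000.
Year 1: ⌊$41,800 × 150%/10⌋ = $6,270. Book value $35,530.
Year 2: ⌊$35,530 × 150%/10⌋ = $5,329. Book value $30,201.
Year 3: ⌊$30,201 × 150%/10⌋ = $4,530. Book value $25,671.
Year 4: ⌊$25,671 × 150%/10⌋ = $3,850. Book value $21,821.
Year 5: ⌊$21,821 × 150%/10⌋ = $3,273. Book value $18,548.
Year 6: ⌊$18,548 × 150%/10⌋ = $2,782. Book value $15,766.
Year 7: ⌊$15,766 × 150%/10⌋ = $2,364. Book value $13,402.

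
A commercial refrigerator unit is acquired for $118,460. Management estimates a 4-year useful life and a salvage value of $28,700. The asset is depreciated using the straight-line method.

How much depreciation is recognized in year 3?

$22,440

Depreciable base = $118,460 − $28,700 = $89,760.
Annual expense = $89,760 / 4 = $22,440.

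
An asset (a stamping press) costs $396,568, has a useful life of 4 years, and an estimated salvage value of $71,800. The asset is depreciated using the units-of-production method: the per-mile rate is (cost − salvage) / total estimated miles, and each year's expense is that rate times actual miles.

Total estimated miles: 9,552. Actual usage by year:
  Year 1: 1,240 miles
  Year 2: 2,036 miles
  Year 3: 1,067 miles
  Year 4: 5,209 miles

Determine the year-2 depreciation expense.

Depreciable base = $396,568 − $71,800 = $324,768.
Rate = $324,768 / 9,552 miles = $34 per mile.
Year 1: 1,240 × $34 = $42,160. Book value $354,408.
Year 2: 2,036 × $34 = $69,224. Book value $285,184.

$69,224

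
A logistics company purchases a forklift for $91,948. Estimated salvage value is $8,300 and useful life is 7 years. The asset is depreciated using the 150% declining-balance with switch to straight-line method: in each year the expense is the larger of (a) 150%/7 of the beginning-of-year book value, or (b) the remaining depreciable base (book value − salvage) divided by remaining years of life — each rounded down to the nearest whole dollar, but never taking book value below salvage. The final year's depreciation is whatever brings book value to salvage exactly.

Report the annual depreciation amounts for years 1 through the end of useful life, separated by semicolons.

Depreciable base = $91,948 − $8,300 = $83,648.
Year 1: DB = ⌊$91,948 × 150%/7⌋ = $19,703; SL = ⌊$83,648/7⌋ = $11,949 → take DB $19,703. Book value $72,245.
Year 2: DB = ⌊$72,245 × 150%/7⌋ = $15,481; SL = ⌊$63,945/6⌋ = $10,657 → take DB $15,481. Book value $56,764.
Year 3: DB = ⌊$56,764 × 150%/7⌋ = $12,163; SL = ⌊$48,464/5⌋ = $9,692 → take DB $12,163. Book value $44,601.
Year 4: DB = ⌊$44,601 × 150%/7⌋ = $9,557; SL = ⌊$36,301/4⌋ = $9,075 → take DB $9,557. Book value $35,044.
Year 5: DB = ⌊$35,044 × 150%/7⌋ = $7,509; SL = ⌊$26,744/3⌋ = $8,914 → take SL $8,914. Book value $26,130.
Year 6: DB = ⌊$26,130 × 150%/7⌋ = $5,599; SL = ⌊$17,830/2⌋ = $8,915 → take SL $8,915. Book value $17,215.
Year 7 (final): $17,215 − $8,300 = $8,915. Book value $8,300.

$19,703; $15,481; $12,163; $9,557; $8,914; $8,915; $8,915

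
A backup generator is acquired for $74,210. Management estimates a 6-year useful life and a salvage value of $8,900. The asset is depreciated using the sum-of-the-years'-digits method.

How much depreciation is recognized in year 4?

Depreciable base = $74,210 − $8,900 = $65,310.
Sum of the years' digits = 6+5+4+3+2+1 = 21.
Year 1: $65,310 × 6/21 = $18,660. Book value $55,550.
Year 2: $65,310 × 5/21 = $15,550. Book value $40,000.
Year 3: $65,310 × 4/21 = $12,440. Book value $27,560.
Year 4: $65,310 × 3/21 = $9,330. Book value $18,230.

$9,330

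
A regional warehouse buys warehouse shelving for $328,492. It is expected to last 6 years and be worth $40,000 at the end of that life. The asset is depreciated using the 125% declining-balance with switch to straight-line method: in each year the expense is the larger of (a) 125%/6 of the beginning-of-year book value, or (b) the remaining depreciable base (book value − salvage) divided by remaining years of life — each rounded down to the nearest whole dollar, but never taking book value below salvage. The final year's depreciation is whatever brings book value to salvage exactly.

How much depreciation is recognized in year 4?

Depreciable base = $328,492 − $40,000 = $288,492.
Year 1: DB = ⌊$328,492 × 125%/6⌋ = $68,435; SL = ⌊$288,492/6⌋ = $48,082 → take DB $68,435. Book value $260,057.
Year 2: DB = ⌊$260,057 × 125%/6⌋ = $54,178; SL = ⌊$220,057/5⌋ = $44,011 → take DB $54,178. Book value $205,879.
Year 3: DB = ⌊$205,879 × 125%/6⌋ = $42,891; SL = ⌊$165,879/4⌋ = $41,469 → take DB $42,891. Book value $162,988.
Year 4: DB = ⌊$162,988 × 125%/6⌋ = $33,955; SL = ⌊$122,988/3⌋ = $40,996 → take SL $40,996. Book value $121,992.

$40,996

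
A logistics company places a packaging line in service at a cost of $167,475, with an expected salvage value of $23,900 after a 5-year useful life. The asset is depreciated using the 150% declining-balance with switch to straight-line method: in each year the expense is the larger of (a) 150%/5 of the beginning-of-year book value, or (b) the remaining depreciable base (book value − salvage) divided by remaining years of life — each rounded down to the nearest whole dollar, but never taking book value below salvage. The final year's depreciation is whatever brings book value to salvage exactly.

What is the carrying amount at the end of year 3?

Depreciable base = $167,475 − $23,900 = $143,575.
Year 1: DB = ⌊$167,475 × 150%/5⌋ = $50,242; SL = ⌊$143,575/5⌋ = $28,715 → take DB $50,242. Book value $117,233.
Year 2: DB = ⌊$117,233 × 150%/5⌋ = $35,169; SL = ⌊$93,333/4⌋ = $23,333 → take DB $35,169. Book value $82,064.
Year 3: DB = ⌊$82,064 × 150%/5⌋ = $24,619; SL = ⌊$58,164/3⌋ = $19,388 → take DB $24,619. Book value $57,445.

$57,445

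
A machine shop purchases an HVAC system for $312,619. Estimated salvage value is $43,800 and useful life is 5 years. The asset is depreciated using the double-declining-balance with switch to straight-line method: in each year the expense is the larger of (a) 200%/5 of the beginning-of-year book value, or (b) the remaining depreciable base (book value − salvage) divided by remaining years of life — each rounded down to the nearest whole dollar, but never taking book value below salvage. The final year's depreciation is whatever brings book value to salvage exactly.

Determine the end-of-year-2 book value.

Depreciable base = $312,619 − $43,800 = $268,819.
Year 1: DB = ⌊$312,619 × 200%/5⌋ = $125,047; SL = ⌊$268,819/5⌋ = $53,763 → take DB $125,047. Book value $187,572.
Year 2: DB = ⌊$187,572 × 200%/5⌋ = $75,028; SL = ⌊$143,772/4⌋ = $35,943 → take DB $75,028. Book value $112,544.

$112,544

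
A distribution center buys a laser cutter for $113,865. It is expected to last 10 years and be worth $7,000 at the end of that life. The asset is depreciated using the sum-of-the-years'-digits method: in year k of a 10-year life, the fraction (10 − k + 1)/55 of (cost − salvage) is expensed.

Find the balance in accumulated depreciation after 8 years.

$101,036

Depreciable base = $113,865 − $7,000 = $106,865.
Sum of the years' digits = 10+9+8+7+6+5+4+3+2+1 = 55.
Year 1: $106,865 × 10/55 = $19,430. Book value $94,435.
Year 2: $106,865 × 9/55 = $17,487. Book value $76,948.
Year 3: $106,865 × 8/55 = $15,544. Book value $61,404.
Year 4: $106,865 × 7/55 = $13,601. Book value $47,803.
Year 5: $106,865 × 6/55 = $11,658. Book value $36,145.
Year 6: $106,865 × 5/55 = $9,715. Book value $26,430.
Year 7: $106,865 × 4/55 = $7,772. Book value $18,658.
Year 8: $106,865 × 3/55 = $5,829. Book value $12,829.
Accumulated through year 8 = $113,865 − $12,829 = $101,036.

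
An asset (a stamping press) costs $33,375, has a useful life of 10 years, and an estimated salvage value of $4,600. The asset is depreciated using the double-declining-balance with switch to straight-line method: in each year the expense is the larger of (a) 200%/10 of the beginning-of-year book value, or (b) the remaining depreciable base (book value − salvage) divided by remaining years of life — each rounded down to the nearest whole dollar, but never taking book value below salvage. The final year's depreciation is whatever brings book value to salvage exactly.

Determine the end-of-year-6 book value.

Depreciable base = $33,375 − $4,600 = $28,775.
Year 1: DB = ⌊$33,375 × 200%/10⌋ = $6,675; SL = ⌊$28,775/10⌋ = $2,877 → take DB $6,675. Book value $26,700.
Year 2: DB = ⌊$26,700 × 200%/10⌋ = $5,340; SL = ⌊$22,100/9⌋ = $2,455 → take DB $5,340. Book value $21,360.
Year 3: DB = ⌊$21,360 × 200%/10⌋ = $4,272; SL = ⌊$16,760/8⌋ = $2,095 → take DB $4,272. Book value $17,088.
Year 4: DB = ⌊$17,088 × 200%/10⌋ = $3,417; SL = ⌊$12,488/7⌋ = $1,784 → take DB $3,417. Book value $13,671.
Year 5: DB = ⌊$13,671 × 200%/10⌋ = $2,734; SL = ⌊$9,071/6⌋ = $1,511 → take DB $2,734. Book value $10,937.
Year 6: DB = ⌊$10,937 × 200%/10⌋ = $2,187; SL = ⌊$6,337/5⌋ = $1,267 → take DB $2,187. Book value $8,750.

$8,750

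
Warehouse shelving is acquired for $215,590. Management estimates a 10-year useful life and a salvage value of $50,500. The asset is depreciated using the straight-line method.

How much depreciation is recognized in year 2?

$16,509

Depreciable base = $215,590 − $50,500 = $165,090.
Annual expense = $165,090 / 10 = $16,509.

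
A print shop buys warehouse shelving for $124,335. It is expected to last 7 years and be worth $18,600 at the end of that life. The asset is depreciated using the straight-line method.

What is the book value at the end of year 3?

$79,020

Depreciable base = $124,335 − $18,600 = $105,735.
Annual expense = $105,735 / 7 = $15,105.
End of year 1: book value $109,230.
End of year 2: book value $94,125.
End of year 3: book value $79,020.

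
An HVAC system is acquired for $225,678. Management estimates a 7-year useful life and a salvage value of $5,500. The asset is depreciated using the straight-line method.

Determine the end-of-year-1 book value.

Depreciable base = $225,678 − $5,500 = $220,178.
Annual expense = $220,178 / 7 = $31,454.
End of year 1: book value $194,224.

$194,224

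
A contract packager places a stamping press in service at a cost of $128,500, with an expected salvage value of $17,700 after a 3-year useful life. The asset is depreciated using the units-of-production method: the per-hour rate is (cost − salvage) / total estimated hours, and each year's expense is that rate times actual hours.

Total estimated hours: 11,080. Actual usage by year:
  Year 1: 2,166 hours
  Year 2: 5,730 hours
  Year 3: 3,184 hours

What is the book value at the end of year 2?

Depreciable base = $128,500 − $17,700 = $110,800.
Rate = $110,800 / 11,080 hours = $10 per hour.
Year 1: 2,166 × $10 = $21,660. Book value $106,840.
Year 2: 5,730 × $10 = $57,300. Book value $49,540.

$49,540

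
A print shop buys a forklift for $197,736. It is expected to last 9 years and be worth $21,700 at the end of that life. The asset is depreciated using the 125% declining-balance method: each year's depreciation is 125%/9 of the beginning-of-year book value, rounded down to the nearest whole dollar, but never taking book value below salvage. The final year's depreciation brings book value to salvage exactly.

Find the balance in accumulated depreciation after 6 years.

$117,115

Depreciable base = $197,736 − $21,700 = $176,036.
Year 1: ⌊$197,736 × 125%/9⌋ = $27,463. Book value $170,273.
Year 2: ⌊$170,273 × 125%/9⌋ = $23,649. Book value $146,624.
Year 3: ⌊$146,624 × 125%/9⌋ = $20,364. Book value $126,260.
Year 4: ⌊$126,260 × 125%/9⌋ = $17,536. Book value $108,724.
Year 5: ⌊$108,724 × 125%/9⌋ = $15,100. Book value $93,624.
Year 6: ⌊$93,624 × 125%/9⌋ = $13,003. Book value $80,621.
Accumulated through year 6 = $197,736 − $80,621 = $117,115.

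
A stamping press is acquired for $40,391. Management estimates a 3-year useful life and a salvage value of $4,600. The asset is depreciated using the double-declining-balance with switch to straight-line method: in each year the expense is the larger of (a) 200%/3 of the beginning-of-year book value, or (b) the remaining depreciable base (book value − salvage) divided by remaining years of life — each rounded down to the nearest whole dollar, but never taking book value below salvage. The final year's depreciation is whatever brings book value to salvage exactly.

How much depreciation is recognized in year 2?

$8,864

Depreciable base = $40,391 − $4,600 = $35,791.
Year 1: DB = ⌊$40,391 × 200%/3⌋ = $26,927; SL = ⌊$35,791/3⌋ = $11,930 → take DB $26,927. Book value $13,464.
Year 2: DB = ⌊$13,464 × 200%/3⌋ = $8,976; SL = ⌊$8,864/2⌋ = $4,432 → take DB $8,976, capped at $8,864. Book value $4,600.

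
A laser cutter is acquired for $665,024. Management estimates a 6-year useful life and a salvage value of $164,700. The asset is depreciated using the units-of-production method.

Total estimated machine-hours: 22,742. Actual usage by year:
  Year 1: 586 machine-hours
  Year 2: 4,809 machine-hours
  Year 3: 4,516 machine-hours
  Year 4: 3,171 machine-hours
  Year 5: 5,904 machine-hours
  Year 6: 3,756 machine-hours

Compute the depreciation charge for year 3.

Depreciable base = $665,024 − $164,700 = $500,324.
Rate = $500,324 / 22,742 machine-hours = $22 per machine-hour.
Year 1: 586 × $22 = $12,892. Book value $652,132.
Year 2: 4,809 × $22 = $105,798. Book value $546,334.
Year 3: 4,516 × $22 = $99,352. Book value $446,982.

$99,352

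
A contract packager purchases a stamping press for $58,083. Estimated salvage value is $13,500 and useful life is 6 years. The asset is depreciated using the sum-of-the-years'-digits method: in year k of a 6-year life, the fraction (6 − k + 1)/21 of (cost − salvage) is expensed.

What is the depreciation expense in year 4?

$6,369

Depreciable base = $58,083 − $13,500 = $44,583.
Sum of the years' digits = 6+5+4+3+2+1 = 21.
Year 1: $44,583 × 6/21 = $12,738. Book value $45,345.
Year 2: $44,583 × 5/21 = $10,615. Book value $34,730.
Year 3: $44,583 × 4/21 = $8,492. Book value $26,238.
Year 4: $44,583 × 3/21 = $6,369. Book value $19,869.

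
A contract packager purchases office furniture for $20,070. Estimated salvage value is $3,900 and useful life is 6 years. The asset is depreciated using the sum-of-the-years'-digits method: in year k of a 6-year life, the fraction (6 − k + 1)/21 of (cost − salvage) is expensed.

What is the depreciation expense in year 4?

$2,310

Depreciable base = $20,070 − $3,900 = $16,170.
Sum of the years' digits = 6+5+4+3+2+1 = 21.
Year 1: $16,170 × 6/21 = $4,620. Book value $15,450.
Year 2: $16,170 × 5/21 = $3,850. Book value $11,600.
Year 3: $16,170 × 4/21 = $3,080. Book value $8,520.
Year 4: $16,170 × 3/21 = $2,310. Book value $6,210.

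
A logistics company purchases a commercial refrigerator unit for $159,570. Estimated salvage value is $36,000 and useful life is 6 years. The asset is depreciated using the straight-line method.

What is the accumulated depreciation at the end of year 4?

$82,380

Depreciable base = $159,570 − $36,000 = $123,570.
Annual expense = $123,570 / 6 = $20,595.
End of year 1: book value $138,975.
End of year 2: book value $118,380.
End of year 3: book value $97,785.
End of year 4: book value $77,190.
Accumulated through year 4 = $159,570 − $77,190 = $82,380.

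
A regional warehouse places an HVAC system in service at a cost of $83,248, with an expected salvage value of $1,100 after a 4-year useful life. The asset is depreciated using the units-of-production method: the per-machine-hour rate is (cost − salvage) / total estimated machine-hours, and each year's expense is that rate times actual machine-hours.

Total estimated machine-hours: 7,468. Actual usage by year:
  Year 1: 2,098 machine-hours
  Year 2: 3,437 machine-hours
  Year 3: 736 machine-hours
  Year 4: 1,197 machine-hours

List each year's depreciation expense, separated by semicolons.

Depreciable base = $83,248 − $1,100 = $82,148.
Rate = $82,148 / 7,468 machine-hours = $11 per machine-hour.
Year 1: 2,098 × $11 = $23,078. Book value $60,170.
Year 2: 3,437 × $11 = $37,807. Book value $22,363.
Year 3: 736 × $11 = $8,096. Book value $14,267.
Year 4: 1,197 × $11 = $13,167. Book value $1,100.

$23,078; $37,807; $8,096; $13,167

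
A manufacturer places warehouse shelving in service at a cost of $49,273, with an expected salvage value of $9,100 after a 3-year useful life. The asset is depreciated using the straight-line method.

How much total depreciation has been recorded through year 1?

Depreciable base = $49,273 − $9,100 = $40,173.
Annual expense = $40,173 / 3 = $13,391.
End of year 1: book value $35,882.
Accumulated through year 1 = $49,273 − $35,882 = $13,391.

$13,391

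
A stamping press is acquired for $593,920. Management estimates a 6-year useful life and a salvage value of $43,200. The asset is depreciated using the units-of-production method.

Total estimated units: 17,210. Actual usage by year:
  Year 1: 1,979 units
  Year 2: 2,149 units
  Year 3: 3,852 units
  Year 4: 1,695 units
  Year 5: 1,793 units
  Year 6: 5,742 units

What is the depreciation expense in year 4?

Depreciable base = $593,920 − $43,200 = $550,720.
Rate = $550,720 / 17,210 units = $32 per unit.
Year 1: 1,979 × $32 = $63,328. Book value $530,592.
Year 2: 2,149 × $32 = $68,768. Book value $461,824.
Year 3: 3,852 × $32 = $123,264. Book value $338,560.
Year 4: 1,695 × $32 = $54,240. Book value $284,320.

$54,240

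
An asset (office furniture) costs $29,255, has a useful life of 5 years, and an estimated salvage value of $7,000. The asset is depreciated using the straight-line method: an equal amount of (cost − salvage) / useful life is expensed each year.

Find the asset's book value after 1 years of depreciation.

Depreciable base = $29,255 − $7,000 = $22,255.
Annual expense = $22,255 / 5 = $4,451.
End of year 1: book value $24,804.

$24,804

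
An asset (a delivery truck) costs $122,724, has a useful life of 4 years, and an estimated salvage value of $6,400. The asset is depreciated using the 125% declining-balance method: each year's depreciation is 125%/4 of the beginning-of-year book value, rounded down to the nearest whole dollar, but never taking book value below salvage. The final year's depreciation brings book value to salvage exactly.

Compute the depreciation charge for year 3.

$18,127

Depreciable base = $122,724 − $6,400 = $116,324.
Year 1: ⌊$122,724 × 125%/4⌋ = $38,351. Book value $84,373.
Year 2: ⌊$84,373 × 125%/4⌋ = $26,366. Book value $58,007.
Year 3: ⌊$58,007 × 125%/4⌋ = $18,127. Book value $39,880.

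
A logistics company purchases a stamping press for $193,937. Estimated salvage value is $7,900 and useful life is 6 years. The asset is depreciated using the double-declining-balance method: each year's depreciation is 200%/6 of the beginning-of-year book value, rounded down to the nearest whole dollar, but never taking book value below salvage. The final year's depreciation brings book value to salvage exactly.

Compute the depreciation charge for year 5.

$12,770

Depreciable base = $193,937 − $7,900 = $186,037.
Year 1: ⌊$193,937 × 200%/6⌋ = $64,645. Book value $129,292.
Year 2: ⌊$129,292 × 200%/6⌋ = $43,097. Book value $86,195.
Year 3: ⌊$86,195 × 200%/6⌋ = $28,731. Book value $57,464.
Year 4: ⌊$57,464 × 200%/6⌋ = $19,154. Book value $38,310.
Year 5: ⌊$38,310 × 200%/6⌋ = $12,770. Book value $25,540.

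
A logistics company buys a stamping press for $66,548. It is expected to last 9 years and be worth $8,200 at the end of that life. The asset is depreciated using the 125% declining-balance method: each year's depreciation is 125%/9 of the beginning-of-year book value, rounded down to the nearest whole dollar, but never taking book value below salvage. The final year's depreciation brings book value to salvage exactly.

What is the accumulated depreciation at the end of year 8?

$46,426

Depreciable base = $66,548 − $8,200 = $58,348.
Year 1: ⌊$66,548 × 125%/9⌋ = $9,242. Book value $57,306.
Year 2: ⌊$57,306 × 125%/9⌋ = $7,959. Book value $49,347.
Year 3: ⌊$49,347 × 125%/9⌋ = $6,853. Book value $42,494.
Year 4: ⌊$42,494 × 125%/9⌋ = $5,901. Book value $36,593.
Year 5: ⌊$36,593 × 125%/9⌋ = $5,082. Book value $31,511.
Year 6: ⌊$31,511 × 125%/9⌋ = $4,376. Book value $27,135.
Year 7: ⌊$27,135 × 125%/9⌋ = $3,768. Book value $23,367.
Year 8: ⌊$23,367 × 125%/9⌋ = $3,245. Book value $20,122.
Accumulated through year 8 = $66,548 − $20,122 = $46,426.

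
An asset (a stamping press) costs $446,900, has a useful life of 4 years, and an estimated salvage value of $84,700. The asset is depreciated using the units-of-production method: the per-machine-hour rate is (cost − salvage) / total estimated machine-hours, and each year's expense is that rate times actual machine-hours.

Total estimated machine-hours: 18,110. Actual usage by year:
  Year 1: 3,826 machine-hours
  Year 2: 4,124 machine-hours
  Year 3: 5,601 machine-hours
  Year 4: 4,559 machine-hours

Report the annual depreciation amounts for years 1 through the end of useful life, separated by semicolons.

Depreciable base = $446,900 − $84,700 = $362,200.
Rate = $362,200 / 18,110 machine-hours = $20 per machine-hour.
Year 1: 3,826 × $20 = $76,520. Book value $370,380.
Year 2: 4,124 × $20 = $82,480. Book value $287,900.
Year 3: 5,601 × $20 = $112,020. Book value $175,880.
Year 4: 4,559 × $20 = $91,180. Book value $84,700.

$76,520; $82,480; $112,020; $91,180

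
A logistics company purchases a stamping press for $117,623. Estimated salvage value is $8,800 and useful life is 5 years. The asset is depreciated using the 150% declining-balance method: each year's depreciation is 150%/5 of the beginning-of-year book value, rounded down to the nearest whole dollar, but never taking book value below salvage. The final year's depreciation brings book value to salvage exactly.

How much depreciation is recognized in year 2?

Depreciable base = $117,623 − $8,800 = $108,823.
Year 1: ⌊$117,623 × 150%/5⌋ = $35,286. Book value $82,337.
Year 2: ⌊$82,337 × 150%/5⌋ = $24,701. Book value $57,636.

$24,701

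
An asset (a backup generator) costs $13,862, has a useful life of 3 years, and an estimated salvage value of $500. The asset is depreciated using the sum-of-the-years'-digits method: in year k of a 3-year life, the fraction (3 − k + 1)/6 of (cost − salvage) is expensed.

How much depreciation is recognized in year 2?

$4,454

Depreciable base = $13,862 − $500 = $13,362.
Sum of the years' digits = 3+2+1 = 6.
Year 1: $13,362 × 3/6 = $6,681. Book value $7,181.
Year 2: $13,362 × 2/6 = $4,454. Book value $2,727.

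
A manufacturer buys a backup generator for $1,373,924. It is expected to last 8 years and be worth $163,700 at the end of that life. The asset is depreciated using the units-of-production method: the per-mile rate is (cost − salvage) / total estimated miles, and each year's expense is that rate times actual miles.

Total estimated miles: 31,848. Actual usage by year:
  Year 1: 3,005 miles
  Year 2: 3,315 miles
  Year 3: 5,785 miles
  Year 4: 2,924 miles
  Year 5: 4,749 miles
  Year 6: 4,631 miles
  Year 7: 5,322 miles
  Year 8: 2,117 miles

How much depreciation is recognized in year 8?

Depreciable base = $1,373,924 − $163,700 = $1,210,224.
Rate = $1,210,224 / 31,848 miles = $38 per mile.
Year 1: 3,005 × $38 = $114,190. Book value $1,259,734.
Year 2: 3,315 × $38 = $125,970. Book value $1,133,764.
Year 3: 5,785 × $38 = $219,830. Book value $913,934.
Year 4: 2,924 × $38 = $111,112. Book value $802,822.
Year 5: 4,749 × $38 = $180,462. Book value $622,360.
Year 6: 4,631 × $38 = $175,978. Book value $446,382.
Year 7: 5,322 × $38 = $202,236. Book value $244,146.
Year 8: 2,117 × $38 = $80,446. Book value $163,700.

$80,446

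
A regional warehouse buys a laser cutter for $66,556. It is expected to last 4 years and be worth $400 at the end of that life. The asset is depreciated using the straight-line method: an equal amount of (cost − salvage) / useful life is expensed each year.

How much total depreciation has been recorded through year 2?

$33,078

Depreciable base = $66,556 − $400 = $66,156.
Annual expense = $66,156 / 4 = $16,539.
End of year 1: book value $50,017.
End of year 2: book value $33,478.
Accumulated through year 2 = $66,556 − $33,478 = $33,078.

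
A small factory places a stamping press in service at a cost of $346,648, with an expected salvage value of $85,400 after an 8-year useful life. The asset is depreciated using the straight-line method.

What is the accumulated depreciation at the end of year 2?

$65,312

Depreciable base = $346,648 − $85,400 = $261,248.
Annual expense = $261,248 / 8 = $32,656.
End of year 1: book value $313,992.
End of year 2: book value $281,336.
Accumulated through year 2 = $346,648 − $281,336 = $65,312.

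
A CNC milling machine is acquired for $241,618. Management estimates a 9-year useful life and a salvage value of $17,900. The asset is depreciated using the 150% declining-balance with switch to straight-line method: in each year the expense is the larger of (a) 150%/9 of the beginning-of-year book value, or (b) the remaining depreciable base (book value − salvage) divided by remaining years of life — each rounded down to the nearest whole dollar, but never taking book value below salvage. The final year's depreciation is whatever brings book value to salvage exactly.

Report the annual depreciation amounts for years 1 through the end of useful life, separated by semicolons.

$40,269; $33,558; $27,965; $23,304; $19,724; $19,724; $19,724; $19,725; $19,725

Depreciable base = $241,618 − $17,900 = $223,718.
Year 1: DB = ⌊$241,618 × 150%/9⌋ = $40,269; SL = ⌊$223,718/9⌋ = $24,857 → take DB $40,269. Book value $201,349.
Year 2: DB = ⌊$201,349 × 150%/9⌋ = $33,558; SL = ⌊$183,449/8⌋ = $22,931 → take DB $33,558. Book value $167,791.
Year 3: DB = ⌊$167,791 × 150%/9⌋ = $27,965; SL = ⌊$149,891/7⌋ = $21,413 → take DB $27,965. Book value $139,826.
Year 4: DB = ⌊$139,826 × 150%/9⌋ = $23,304; SL = ⌊$121,926/6⌋ = $20,321 → take DB $23,304. Book value $116,522.
Year 5: DB = ⌊$116,522 × 150%/9⌋ = $19,420; SL = ⌊$98,622/5⌋ = $19,724 → take SL $19,724. Book value $96,798.
Year 6: DB = ⌊$96,798 × 150%/9⌋ = $16,133; SL = ⌊$78,898/4⌋ = $19,724 → take SL $19,724. Book value $77,074.
Year 7: DB = ⌊$77,074 × 150%/9⌋ = $12,845; SL = ⌊$59,174/3⌋ = $19,724 → take SL $19,724. Book value $57,350.
Year 8: DB = ⌊$57,350 × 150%/9⌋ = $9,558; SL = ⌊$39,450/2⌋ = $19,725 → take SL $19,725. Book value $37,625.
Year 9 (final): $37,625 − $17,900 = $19,725. Book value $17,900.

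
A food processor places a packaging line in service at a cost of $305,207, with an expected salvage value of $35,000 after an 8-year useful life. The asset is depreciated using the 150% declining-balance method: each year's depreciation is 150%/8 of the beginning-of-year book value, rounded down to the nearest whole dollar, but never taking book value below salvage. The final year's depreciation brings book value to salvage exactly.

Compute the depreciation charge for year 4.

Depreciable base = $305,207 − $35,000 = $270,207.
Year 1: ⌊$305,207 × 150%/8⌋ = $57,226. Book value $247,981.
Year 2: ⌊$247,981 × 150%/8⌋ = $46,496. Book value $201,485.
Year 3: ⌊$201,485 × 150%/8⌋ = $37,778. Book value $163,707.
Year 4: ⌊$163,707 × 150%/8⌋ = $30,695. Book value $133,012.

$30,695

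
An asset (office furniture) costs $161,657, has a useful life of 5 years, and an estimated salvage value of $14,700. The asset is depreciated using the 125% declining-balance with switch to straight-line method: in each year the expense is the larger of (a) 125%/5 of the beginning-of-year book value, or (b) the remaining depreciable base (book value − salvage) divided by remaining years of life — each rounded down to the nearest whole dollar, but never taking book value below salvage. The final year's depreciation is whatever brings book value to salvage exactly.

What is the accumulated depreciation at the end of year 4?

$121,546

Depreciable base = $161,657 − $14,700 = $146,957.
Year 1: DB = ⌊$161,657 × 125%/5⌋ = $40,414; SL = ⌊$146,957/5⌋ = $29,391 → take DB $40,414. Book value $121,243.
Year 2: DB = ⌊$121,243 × 125%/5⌋ = $30,310; SL = ⌊$106,543/4⌋ = $26,635 → take DB $30,310. Book value $90,933.
Year 3: DB = ⌊$90,933 × 125%/5⌋ = $22,733; SL = ⌊$76,233/3⌋ = $25,411 → take SL $25,411. Book value $65,522.
Year 4: DB = ⌊$65,522 × 125%/5⌋ = $16,380; SL = ⌊$50,822/2⌋ = $25,411 → take SL $25,411. Book value $40,111.
Accumulated through year 4 = $161,657 − $40,111 = $121,546.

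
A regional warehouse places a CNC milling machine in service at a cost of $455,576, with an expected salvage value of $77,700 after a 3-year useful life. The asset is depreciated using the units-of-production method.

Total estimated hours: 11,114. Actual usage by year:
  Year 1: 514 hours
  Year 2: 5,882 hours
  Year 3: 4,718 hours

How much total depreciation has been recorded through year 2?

Depreciable base = $455,576 − $77,700 = $377,876.
Rate = $377,876 / 11,114 hours = $34 per hour.
Year 1: 514 × $34 = $17,476. Book value $438,100.
Year 2: 5,882 × $34 = $199,988. Book value $238,112.
Accumulated through year 2 = $455,576 − $238,112 = $217,464.

$217,464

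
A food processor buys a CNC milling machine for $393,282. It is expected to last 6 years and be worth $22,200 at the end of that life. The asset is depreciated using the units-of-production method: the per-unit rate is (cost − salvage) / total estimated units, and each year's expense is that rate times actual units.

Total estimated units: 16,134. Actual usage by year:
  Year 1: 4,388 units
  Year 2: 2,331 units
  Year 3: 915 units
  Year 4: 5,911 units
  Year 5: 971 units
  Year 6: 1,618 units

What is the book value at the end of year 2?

$238,745

Depreciable base = $393,282 − $22,200 = $371,082.
Rate = $371,082 / 16,134 units = $23 per unit.
Year 1: 4,388 × $23 = $100,924. Book value $292,358.
Year 2: 2,331 × $23 = $53,613. Book value $238,745.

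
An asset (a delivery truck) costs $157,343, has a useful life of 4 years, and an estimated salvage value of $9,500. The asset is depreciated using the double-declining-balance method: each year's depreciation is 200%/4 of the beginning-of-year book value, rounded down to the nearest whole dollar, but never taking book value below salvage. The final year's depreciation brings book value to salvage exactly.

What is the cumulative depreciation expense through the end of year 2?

$118,007

Depreciable base = $157,343 − $9,500 = $147,843.
Year 1: ⌊$157,343 × 200%/4⌋ = $78,671. Book value $78,672.
Year 2: ⌊$78,672 × 200%/4⌋ = $39,336. Book value $39,336.
Accumulated through year 2 = $157,343 − $39,336 = $118,007.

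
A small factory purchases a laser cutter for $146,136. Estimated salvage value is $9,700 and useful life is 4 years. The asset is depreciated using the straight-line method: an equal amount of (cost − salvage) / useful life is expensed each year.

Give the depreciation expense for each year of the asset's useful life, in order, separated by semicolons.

Depreciable base = $146,136 − $9,700 = $136,436.
Annual expense = $136,436 / 4 = $34,109.
End of year 1: book value $112,027.
End of year 2: book value $77,918.
End of year 3: book value $43,809.
End of year 4: book value $9,700.

$34,109; $34,109; $34,109; $34,109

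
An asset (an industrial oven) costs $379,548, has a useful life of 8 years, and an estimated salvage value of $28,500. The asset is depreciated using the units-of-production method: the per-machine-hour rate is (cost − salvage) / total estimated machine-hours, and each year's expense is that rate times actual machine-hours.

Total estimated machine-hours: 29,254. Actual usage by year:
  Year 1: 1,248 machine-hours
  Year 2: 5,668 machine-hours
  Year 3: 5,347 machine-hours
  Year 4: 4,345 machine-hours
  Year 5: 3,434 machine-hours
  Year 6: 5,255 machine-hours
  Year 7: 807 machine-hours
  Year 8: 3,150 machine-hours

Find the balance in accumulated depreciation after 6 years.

$303,564

Depreciable base = $379,548 − $28,500 = $351,048.
Rate = $351,048 / 29,254 machine-hours = $12 per machine-hour.
Year 1: 1,248 × $12 = $14,976. Book value $364,572.
Year 2: 5,668 × $12 = $68,016. Book value $296,556.
Year 3: 5,347 × $12 = $64,164. Book value $232,392.
Year 4: 4,345 × $12 = $52,140. Book value $180,252.
Year 5: 3,434 × $12 = $41,208. Book value $139,044.
Year 6: 5,255 × $12 = $63,060. Book value $75,984.
Accumulated through year 6 = $379,548 − $75,984 = $303,564.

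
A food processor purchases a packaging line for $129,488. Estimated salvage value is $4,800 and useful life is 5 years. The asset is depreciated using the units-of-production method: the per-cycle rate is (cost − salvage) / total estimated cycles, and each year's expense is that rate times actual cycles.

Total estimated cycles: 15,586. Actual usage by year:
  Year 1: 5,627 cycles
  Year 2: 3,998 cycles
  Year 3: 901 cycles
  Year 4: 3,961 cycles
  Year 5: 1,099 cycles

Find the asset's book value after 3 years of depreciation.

Depreciable base = $129,488 − $4,800 = $124,688.
Rate = $124,688 / 15,586 cycles = $8 per cycle.
Year 1: 5,627 × $8 = $45,016. Book value $84,472.
Year 2: 3,998 × $8 = $31,984. Book value $52,488.
Year 3: 901 × $8 = $7,208. Book value $45,280.

$45,280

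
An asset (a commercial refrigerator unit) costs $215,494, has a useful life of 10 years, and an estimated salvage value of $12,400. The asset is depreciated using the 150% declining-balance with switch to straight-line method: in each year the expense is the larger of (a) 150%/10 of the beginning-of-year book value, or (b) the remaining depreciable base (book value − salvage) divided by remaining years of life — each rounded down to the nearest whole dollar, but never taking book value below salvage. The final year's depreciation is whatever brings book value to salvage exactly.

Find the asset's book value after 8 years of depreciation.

$45,688

Depreciable base = $215,494 − $12,400 = $203,094.
Year 1: DB = ⌊$215,494 × 150%/10⌋ = $32,324; SL = ⌊$203,094/10⌋ = $20,309 → take DB $32,324. Book value $183,170.
Year 2: DB = ⌊$183,170 × 150%/10⌋ = $27,475; SL = ⌊$170,770/9⌋ = $18,974 → take DB $27,475. Book value $155,695.
Year 3: DB = ⌊$155,695 × 150%/10⌋ = $23,354; SL = ⌊$143,295/8⌋ = $17,911 → take DB $23,354. Book value $132,341.
Year 4: DB = ⌊$132,341 × 150%/10⌋ = $19,851; SL = ⌊$119,941/7⌋ = $17,134 → take DB $19,851. Book value $112,490.
Year 5: DB = ⌊$112,490 × 150%/10⌋ = $16,873; SL = ⌊$100,090/6⌋ = $16,681 → take DB $16,873. Book value $95,617.
Year 6: DB = ⌊$95,617 × 150%/10⌋ = $14,342; SL = ⌊$83,217/5⌋ = $16,643 → take SL $16,643. Book value $78,974.
Year 7: DB = ⌊$78,974 × 150%/10⌋ = $11,846; SL = ⌊$66,574/4⌋ = $16,643 → take SL $16,643. Book value $62,331.
Year 8: DB = ⌊$62,331 × 150%/10⌋ = $9,349; SL = ⌊$49,931/3⌋ = $16,643 → take SL $16,643. Book value $45,688.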